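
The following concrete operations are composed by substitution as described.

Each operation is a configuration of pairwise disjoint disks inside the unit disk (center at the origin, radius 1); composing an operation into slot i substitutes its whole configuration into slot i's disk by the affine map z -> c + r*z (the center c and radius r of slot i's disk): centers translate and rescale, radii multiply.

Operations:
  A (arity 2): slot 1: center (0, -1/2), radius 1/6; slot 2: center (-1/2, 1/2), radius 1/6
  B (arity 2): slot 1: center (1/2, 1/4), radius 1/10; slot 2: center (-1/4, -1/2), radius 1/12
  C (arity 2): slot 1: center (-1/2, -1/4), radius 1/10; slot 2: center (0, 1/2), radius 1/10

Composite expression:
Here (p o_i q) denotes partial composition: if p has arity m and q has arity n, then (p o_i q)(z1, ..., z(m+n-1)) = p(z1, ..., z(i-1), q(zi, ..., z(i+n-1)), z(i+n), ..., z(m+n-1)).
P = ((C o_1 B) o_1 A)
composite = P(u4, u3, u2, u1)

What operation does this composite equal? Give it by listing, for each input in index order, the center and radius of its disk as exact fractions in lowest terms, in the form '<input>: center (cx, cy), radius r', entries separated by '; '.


u1: center (0, 1/2), radius 1/10; u2: center (-21/40, -3/10), radius 1/120; u3: center (-91/200, -11/50), radius 1/600; u4: center (-9/20, -23/100), radius 1/600

Below C, radii multiply path by path; the u-disk centers shift.
u4 passes through 3 substitutions, ending at center (-9/20, -23/100), radius 1/600
u3 passes through 3 substitutions, ending at center (-91/200, -11/50), radius 1/600
u2 passes through 2 substitutions, ending at center (-21/40, -3/10), radius 1/120
u1 passes through 1 substitution, ending at center (0, 1/2), radius 1/10


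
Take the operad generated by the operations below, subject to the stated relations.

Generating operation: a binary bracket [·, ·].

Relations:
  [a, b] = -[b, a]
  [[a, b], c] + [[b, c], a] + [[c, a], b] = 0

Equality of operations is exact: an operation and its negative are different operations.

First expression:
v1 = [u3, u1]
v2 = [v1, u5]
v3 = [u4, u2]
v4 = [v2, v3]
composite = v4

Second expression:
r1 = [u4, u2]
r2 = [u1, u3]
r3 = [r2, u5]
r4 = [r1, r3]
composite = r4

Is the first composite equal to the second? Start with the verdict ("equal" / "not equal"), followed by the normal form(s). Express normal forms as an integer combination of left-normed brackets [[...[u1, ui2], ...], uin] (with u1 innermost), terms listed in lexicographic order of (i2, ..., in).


equal; the common form is [[[[u1, u3], u5], u2], u4] - [[[[u1, u3], u5], u4], u2]

The first expression, normalized: [[[[u1, u3], u5], u2], u4] - [[[[u1, u3], u5], u4], u2]
The second expression, normalized: [[[[u1, u3], u5], u2], u4] - [[[[u1, u3], u5], u4], u2]
Identical normal forms: equal.


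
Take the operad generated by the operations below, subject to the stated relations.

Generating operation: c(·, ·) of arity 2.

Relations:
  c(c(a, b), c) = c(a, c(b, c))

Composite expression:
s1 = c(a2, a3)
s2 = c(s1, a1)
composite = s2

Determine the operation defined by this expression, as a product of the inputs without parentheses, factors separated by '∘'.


All parenthesizations of c agree; list the a-inputs left to right.
c(a2, a3) reduces to a2 ∘ a3
c(c(a2, a3), a1) reduces to a2 ∘ a3 ∘ a1

a2 ∘ a3 ∘ a1


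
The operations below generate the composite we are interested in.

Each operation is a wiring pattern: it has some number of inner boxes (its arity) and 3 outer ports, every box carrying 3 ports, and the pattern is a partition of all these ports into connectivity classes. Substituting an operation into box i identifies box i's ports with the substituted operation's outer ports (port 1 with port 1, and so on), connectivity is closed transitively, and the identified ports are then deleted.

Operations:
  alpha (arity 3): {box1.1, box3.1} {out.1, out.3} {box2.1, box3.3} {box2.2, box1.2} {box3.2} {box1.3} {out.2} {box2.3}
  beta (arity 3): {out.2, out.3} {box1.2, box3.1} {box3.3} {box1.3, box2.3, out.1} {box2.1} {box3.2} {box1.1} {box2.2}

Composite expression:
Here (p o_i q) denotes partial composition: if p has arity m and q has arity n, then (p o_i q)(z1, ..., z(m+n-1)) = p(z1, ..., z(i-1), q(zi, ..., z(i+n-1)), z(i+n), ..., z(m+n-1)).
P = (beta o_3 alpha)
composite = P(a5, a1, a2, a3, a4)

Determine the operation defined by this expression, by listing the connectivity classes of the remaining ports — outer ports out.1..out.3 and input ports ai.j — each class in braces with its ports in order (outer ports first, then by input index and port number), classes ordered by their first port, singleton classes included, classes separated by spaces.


After gluing at beta, chains via deleted ports link the a-ports.
stage alpha: inputs (a2, a3, a4), connectivity {out.1, out.3} {out.2} {a2.1, a4.1} {a2.2, a3.2} {a2.3} {a3.1, a4.3} {a3.3} {a4.2}, out.j its boundary
stage beta: inputs (a5, a1, a2, a3, a4), connectivity {out.1, a1.3, a5.3} {out.2, out.3} {a1.1} {a1.2} {a2.1, a4.1} {a2.2, a3.2} {a2.3} {a3.1, a4.3} {a3.3} {a4.2} {a5.1} {a5.2}, out.j its boundary

{out.1, a1.3, a5.3} {out.2, out.3} {a1.1} {a1.2} {a2.1, a4.1} {a2.2, a3.2} {a2.3} {a3.1, a4.3} {a3.3} {a4.2} {a5.1} {a5.2}


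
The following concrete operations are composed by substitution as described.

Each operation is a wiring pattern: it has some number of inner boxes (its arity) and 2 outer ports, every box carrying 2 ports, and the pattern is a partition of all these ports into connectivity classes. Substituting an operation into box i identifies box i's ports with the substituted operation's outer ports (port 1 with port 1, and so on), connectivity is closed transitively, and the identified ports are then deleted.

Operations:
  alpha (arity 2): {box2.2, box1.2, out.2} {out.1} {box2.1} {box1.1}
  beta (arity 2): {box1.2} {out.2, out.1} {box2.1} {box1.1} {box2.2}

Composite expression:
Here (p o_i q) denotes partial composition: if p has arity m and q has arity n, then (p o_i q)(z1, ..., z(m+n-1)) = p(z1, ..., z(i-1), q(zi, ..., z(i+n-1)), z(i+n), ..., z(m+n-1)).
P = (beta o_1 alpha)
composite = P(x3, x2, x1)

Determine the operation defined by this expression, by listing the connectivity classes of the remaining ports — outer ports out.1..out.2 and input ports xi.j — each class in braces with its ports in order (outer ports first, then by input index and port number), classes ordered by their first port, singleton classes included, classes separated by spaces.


{out.1, out.2} {x1.1} {x1.2} {x2.1} {x2.2, x3.2} {x3.1}


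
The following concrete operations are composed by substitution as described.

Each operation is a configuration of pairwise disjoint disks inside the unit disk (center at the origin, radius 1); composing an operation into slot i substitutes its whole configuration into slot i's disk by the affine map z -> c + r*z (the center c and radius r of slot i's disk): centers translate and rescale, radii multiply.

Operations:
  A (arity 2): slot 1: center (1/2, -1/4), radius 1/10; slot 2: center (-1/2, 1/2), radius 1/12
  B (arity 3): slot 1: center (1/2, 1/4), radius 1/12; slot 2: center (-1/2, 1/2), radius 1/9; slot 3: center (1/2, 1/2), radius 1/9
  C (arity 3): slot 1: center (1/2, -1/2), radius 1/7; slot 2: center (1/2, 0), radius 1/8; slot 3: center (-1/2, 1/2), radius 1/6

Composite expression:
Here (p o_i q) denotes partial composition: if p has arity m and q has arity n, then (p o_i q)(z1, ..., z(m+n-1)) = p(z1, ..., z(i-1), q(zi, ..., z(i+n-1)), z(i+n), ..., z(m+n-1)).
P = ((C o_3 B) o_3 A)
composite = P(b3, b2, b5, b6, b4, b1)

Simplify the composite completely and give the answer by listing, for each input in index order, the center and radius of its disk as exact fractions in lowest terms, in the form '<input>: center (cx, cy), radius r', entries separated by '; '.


b1: center (-5/12, 7/12), radius 1/54; b2: center (1/2, 0), radius 1/8; b3: center (1/2, -1/2), radius 1/7; b4: center (-7/12, 7/12), radius 1/54; b5: center (-59/144, 155/288), radius 1/720; b6: center (-61/144, 79/144), radius 1/864


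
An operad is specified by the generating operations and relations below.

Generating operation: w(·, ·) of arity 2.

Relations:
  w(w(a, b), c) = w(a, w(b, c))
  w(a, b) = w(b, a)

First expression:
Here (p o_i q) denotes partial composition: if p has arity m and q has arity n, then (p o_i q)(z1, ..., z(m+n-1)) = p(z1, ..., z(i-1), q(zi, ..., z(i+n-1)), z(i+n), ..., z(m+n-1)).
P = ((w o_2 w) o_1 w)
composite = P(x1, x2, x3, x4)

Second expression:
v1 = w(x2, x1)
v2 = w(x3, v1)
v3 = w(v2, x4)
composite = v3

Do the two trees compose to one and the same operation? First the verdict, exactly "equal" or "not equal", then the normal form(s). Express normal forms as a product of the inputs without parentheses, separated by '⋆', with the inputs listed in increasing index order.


The first expression reduces to x1 ⋆ x2 ⋆ x3 ⋆ x4
The second expression reduces to x1 ⋆ x2 ⋆ x3 ⋆ x4
The normal forms match — equal.

equal; the common form is x1 ⋆ x2 ⋆ x3 ⋆ x4


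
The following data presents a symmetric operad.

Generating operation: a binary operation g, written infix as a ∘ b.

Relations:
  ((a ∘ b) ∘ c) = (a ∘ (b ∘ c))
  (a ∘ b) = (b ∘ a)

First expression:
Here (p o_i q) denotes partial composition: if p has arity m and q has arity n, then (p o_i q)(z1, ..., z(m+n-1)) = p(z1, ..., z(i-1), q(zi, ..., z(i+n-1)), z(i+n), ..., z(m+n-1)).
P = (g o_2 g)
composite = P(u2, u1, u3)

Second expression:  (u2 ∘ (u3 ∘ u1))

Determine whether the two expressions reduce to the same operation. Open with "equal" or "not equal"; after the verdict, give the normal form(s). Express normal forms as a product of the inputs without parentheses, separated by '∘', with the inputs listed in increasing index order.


equal; the common form is u1 ∘ u2 ∘ u3


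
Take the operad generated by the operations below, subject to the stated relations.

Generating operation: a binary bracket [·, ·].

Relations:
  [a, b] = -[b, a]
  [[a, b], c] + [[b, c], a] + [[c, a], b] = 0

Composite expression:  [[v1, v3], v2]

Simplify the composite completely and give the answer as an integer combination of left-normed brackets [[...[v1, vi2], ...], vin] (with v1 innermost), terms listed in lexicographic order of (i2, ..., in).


In the tensor algebra, words opening v1 carry the v1-anchored form.
Composite bracket: [[v1, v3], v2]
Under [a, b] = ab - ba we get 4 signed associative words (2^2 = 4).
The v1-initial words carry the normal form:
  v1v3v2 (sign +1) contributes +[[v1, v3], v2]

[[v1, v3], v2]


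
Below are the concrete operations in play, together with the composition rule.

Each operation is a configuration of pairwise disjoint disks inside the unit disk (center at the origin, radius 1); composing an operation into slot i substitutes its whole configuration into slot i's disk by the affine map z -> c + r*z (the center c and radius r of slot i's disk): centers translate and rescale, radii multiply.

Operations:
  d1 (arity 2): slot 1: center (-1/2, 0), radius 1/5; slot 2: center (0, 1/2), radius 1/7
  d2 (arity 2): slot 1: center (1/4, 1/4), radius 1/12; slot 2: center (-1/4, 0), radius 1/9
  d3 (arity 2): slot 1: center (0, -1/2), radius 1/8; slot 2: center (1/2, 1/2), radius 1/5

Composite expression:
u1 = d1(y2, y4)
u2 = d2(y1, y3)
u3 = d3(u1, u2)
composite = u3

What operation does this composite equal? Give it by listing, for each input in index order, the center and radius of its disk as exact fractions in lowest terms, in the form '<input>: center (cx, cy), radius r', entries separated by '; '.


y1: center (11/20, 11/20), radius 1/60; y2: center (-1/16, -1/2), radius 1/40; y3: center (9/20, 1/2), radius 1/45; y4: center (0, -7/16), radius 1/56

Only the slot chain above each y matters under d3; compose those maps.
tracing y2 down its 2-map path: center (-1/16, -1/2), radius 1/40
tracing y4 down its 2-map path: center (0, -7/16), radius 1/56
tracing y1 down its 2-map path: center (11/20, 11/20), radius 1/60
tracing y3 down its 2-map path: center (9/20, 1/2), radius 1/45


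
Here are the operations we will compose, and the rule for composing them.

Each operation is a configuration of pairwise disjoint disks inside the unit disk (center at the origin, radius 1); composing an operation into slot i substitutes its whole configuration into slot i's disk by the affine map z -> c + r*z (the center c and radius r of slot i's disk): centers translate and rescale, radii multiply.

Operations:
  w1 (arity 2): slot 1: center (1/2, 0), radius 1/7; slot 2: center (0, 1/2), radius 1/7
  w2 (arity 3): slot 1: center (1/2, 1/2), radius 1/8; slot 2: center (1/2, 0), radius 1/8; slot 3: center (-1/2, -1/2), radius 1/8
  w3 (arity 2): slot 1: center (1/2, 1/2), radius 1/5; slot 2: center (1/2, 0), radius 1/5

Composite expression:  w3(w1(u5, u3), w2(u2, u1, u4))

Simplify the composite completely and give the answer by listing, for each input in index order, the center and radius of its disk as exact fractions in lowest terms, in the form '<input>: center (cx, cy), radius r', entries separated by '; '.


u1: center (3/5, 0), radius 1/40; u2: center (3/5, 1/10), radius 1/40; u3: center (1/2, 3/5), radius 1/35; u4: center (2/5, -1/10), radius 1/40; u5: center (3/5, 1/2), radius 1/35

Below w3, radii multiply path by path; the u-disk centers shift.
u5 passes through 2 substitutions, ending at center (3/5, 1/2), radius 1/35
u3 passes through 2 substitutions, ending at center (1/2, 3/5), radius 1/35
u2 passes through 2 substitutions, ending at center (3/5, 1/10), radius 1/40
u1 passes through 2 substitutions, ending at center (3/5, 0), radius 1/40
u4 passes through 2 substitutions, ending at center (2/5, -1/10), radius 1/40


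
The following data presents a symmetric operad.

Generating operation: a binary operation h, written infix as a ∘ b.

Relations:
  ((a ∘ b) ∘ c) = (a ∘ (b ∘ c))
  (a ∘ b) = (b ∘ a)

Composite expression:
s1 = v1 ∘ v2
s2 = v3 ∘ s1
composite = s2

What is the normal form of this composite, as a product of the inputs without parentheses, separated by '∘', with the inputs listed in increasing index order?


v1 ∘ v2 ∘ v3


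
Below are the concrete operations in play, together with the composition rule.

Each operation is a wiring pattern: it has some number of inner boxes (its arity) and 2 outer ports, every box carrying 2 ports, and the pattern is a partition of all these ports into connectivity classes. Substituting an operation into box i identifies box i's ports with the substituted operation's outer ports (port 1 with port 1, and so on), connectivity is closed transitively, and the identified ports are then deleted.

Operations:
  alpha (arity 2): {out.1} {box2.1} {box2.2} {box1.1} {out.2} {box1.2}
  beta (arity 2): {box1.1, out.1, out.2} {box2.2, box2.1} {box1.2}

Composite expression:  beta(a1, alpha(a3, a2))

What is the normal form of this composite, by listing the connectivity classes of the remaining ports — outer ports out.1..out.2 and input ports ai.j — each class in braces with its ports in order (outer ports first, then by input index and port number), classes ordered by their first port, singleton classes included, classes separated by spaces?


Connectivity passes through glued beta-boundaries; trace each wire chain.
through alpha, on inputs (a3, a2): {out.1} {out.2} {a2.1} {a2.2} {a3.1} {a3.2} (out.j = stage outer ports)
through beta, on inputs (a1, a3, a2): {out.1, out.2, a1.1} {a1.2} {a2.1} {a2.2} {a3.1} {a3.2} (out.j = stage outer ports)

{out.1, out.2, a1.1} {a1.2} {a2.1} {a2.2} {a3.1} {a3.2}


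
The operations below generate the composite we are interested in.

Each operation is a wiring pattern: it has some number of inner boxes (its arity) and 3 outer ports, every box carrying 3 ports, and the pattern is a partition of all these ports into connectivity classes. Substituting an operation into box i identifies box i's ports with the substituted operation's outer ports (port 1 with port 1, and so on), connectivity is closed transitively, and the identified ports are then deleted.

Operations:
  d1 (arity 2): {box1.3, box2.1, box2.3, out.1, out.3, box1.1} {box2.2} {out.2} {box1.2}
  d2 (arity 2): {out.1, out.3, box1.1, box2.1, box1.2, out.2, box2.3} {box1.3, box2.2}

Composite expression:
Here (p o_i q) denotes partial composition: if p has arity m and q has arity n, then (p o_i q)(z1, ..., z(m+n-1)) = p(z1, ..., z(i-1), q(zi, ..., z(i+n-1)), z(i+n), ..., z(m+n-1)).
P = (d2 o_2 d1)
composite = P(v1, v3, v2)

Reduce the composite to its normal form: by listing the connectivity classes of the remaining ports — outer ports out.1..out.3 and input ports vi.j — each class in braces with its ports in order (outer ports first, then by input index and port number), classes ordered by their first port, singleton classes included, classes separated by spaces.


Treat the ports identified at d2 as solder joints: merge, then drop.
after d1, the pattern on (v3, v2) reads {out.1, out.3, v2.1, v2.3, v3.1, v3.3} {out.2} {v2.2} {v3.2} (out.j = its outer ports)
after d2, the pattern on (v1, v3, v2) reads {out.1, out.2, out.3, v1.1, v1.2, v2.1, v2.3, v3.1, v3.3} {v1.3} {v2.2} {v3.2} (out.j = its outer ports)

{out.1, out.2, out.3, v1.1, v1.2, v2.1, v2.3, v3.1, v3.3} {v1.3} {v2.2} {v3.2}


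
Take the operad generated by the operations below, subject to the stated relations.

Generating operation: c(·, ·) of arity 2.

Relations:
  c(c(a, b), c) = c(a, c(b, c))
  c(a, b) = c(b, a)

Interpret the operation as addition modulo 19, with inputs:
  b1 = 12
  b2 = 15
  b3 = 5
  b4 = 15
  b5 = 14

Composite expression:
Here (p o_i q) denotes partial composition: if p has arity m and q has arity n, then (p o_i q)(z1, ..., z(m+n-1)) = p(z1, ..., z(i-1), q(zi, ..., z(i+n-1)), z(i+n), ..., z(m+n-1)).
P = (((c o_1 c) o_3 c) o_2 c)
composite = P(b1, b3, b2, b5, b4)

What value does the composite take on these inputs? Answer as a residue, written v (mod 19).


c(b3, b2) = 1
c(b1, c(b3, b2)) = 13
c(b5, b4) = 10
c(c(b1, c(b3, b2)), c(b5, b4)) = 4

4 (mod 19)


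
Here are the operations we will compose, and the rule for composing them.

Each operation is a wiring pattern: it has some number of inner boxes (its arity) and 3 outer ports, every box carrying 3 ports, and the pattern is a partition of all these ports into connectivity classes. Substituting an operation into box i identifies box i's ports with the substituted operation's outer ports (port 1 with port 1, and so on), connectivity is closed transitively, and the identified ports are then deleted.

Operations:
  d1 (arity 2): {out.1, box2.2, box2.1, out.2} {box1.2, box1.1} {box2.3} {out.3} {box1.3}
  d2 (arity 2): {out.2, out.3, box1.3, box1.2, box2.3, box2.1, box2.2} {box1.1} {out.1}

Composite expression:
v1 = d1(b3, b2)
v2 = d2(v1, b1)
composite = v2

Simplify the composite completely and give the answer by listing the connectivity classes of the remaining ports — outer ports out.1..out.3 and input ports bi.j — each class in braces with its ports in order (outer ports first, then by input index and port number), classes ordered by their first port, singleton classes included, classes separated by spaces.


{out.1} {out.2, out.3, b1.1, b1.2, b1.3, b2.1, b2.2} {b2.3} {b3.1, b3.2} {b3.3}

Reachability decides: close wires over d2-identified ports.
d1 over (b3, b2) gives {out.1, out.2, b2.1, b2.2} {out.3} {b2.3} {b3.1, b3.2} {b3.3}, out.j being that stage's outer ports
d2 over (b3, b2, b1) gives {out.1} {out.2, out.3, b1.1, b1.2, b1.3, b2.1, b2.2} {b2.3} {b3.1, b3.2} {b3.3}, out.j being that stage's outer ports


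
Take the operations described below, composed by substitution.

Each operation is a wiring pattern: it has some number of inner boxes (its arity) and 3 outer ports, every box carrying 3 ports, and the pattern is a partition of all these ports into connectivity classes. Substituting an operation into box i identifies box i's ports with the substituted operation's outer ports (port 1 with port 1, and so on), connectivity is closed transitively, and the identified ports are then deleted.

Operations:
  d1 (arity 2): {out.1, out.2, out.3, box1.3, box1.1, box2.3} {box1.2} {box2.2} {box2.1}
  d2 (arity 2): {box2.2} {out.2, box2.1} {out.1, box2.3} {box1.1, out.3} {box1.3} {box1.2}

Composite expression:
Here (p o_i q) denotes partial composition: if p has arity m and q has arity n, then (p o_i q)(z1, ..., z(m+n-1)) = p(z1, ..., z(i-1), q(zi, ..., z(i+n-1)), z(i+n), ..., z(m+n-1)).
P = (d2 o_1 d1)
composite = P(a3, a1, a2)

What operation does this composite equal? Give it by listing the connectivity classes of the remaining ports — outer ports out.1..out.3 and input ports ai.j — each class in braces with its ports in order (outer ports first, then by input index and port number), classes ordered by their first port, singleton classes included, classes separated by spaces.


Two ports join when wires chain via d2-identified ports.
d1 over (a3, a1) gives {out.1, out.2, out.3, a1.3, a3.1, a3.3} {a1.1} {a1.2} {a3.2}, out.j being that stage's outer ports
d2 over (a3, a1, a2) gives {out.1, a2.3} {out.2, a2.1} {out.3, a1.3, a3.1, a3.3} {a1.1} {a1.2} {a2.2} {a3.2}, out.j being that stage's outer ports

{out.1, a2.3} {out.2, a2.1} {out.3, a1.3, a3.1, a3.3} {a1.1} {a1.2} {a2.2} {a3.2}


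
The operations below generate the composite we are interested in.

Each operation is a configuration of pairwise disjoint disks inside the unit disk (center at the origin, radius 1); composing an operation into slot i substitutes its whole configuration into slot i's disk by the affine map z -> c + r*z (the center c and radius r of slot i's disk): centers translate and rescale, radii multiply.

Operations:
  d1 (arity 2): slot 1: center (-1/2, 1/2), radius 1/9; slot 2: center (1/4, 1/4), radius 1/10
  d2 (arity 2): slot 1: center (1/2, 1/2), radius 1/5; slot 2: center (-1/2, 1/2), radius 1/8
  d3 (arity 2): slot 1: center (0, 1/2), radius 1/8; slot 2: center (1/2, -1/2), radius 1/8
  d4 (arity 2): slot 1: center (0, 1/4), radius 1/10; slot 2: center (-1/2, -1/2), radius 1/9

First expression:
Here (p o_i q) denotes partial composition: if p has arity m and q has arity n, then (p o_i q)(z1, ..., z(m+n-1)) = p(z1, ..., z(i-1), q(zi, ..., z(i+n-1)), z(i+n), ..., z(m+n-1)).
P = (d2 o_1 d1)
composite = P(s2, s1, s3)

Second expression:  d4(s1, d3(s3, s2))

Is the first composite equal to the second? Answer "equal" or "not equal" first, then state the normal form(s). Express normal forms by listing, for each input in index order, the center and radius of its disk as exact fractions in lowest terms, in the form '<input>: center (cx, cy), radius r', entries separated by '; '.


not equal; first: s1: center (11/20, 11/20), radius 1/50; s2: center (2/5, 3/5), radius 1/45; s3: center (-1/2, 1/2), radius 1/8; second: s1: center (0, 1/4), radius 1/10; s2: center (-4/9, -5/9), radius 1/72; s3: center (-1/2, -4/9), radius 1/72

The first composite normalizes to s1: center (11/20, 11/20), radius 1/50; s2: center (2/5, 3/5), radius 1/45; s3: center (-1/2, 1/2), radius 1/8
The second composite normalizes to s1: center (0, 1/4), radius 1/10; s2: center (-4/9, -5/9), radius 1/72; s3: center (-1/2, -4/9), radius 1/72
The normal forms differ: not equal.


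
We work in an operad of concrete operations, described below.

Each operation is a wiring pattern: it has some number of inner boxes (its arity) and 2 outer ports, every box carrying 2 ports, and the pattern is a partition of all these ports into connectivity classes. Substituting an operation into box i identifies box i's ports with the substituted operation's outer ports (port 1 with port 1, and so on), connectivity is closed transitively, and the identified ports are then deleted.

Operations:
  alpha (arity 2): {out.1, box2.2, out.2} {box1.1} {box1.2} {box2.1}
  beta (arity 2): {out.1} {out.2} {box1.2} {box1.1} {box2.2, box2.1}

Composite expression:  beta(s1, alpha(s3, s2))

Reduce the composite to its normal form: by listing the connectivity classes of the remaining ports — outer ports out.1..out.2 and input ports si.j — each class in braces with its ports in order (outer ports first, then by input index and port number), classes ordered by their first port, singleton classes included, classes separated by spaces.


{out.1} {out.2} {s1.1} {s1.2} {s2.1} {s2.2} {s3.1} {s3.2}

After gluing at beta, chains via deleted ports link the s-ports.
after alpha, the pattern on (s3, s2) reads {out.1, out.2, s2.2} {s2.1} {s3.1} {s3.2} (out.j = its outer ports)
after beta, the pattern on (s1, s3, s2) reads {out.1} {out.2} {s1.1} {s1.2} {s2.1} {s2.2} {s3.1} {s3.2} (out.j = its outer ports)


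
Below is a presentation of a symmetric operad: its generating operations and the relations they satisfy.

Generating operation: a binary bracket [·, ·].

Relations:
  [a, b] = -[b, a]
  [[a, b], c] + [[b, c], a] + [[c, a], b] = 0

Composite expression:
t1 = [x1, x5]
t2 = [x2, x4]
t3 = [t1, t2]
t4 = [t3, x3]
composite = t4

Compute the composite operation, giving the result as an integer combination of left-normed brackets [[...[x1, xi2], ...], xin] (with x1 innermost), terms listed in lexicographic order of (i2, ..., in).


[[[[x1, x5], x2], x4], x3] - [[[[x1, x5], x4], x2], x3]

Skip Jacobi rewriting: expand, keep x1-initial words, read off terms.
Composite bracket: [[[x1, x5], [x2, x4]], x3]
Under [a, b] = ab - ba we get 16 signed associative words (2^4 = 16).
Keep just the words that open with x1:
  from x1x5x2x4x3, sign +1: term +[[[[x1, x5], x2], x4], x3]
  from x1x5x4x2x3, sign -1: term -[[[[x1, x5], x4], x2], x3]


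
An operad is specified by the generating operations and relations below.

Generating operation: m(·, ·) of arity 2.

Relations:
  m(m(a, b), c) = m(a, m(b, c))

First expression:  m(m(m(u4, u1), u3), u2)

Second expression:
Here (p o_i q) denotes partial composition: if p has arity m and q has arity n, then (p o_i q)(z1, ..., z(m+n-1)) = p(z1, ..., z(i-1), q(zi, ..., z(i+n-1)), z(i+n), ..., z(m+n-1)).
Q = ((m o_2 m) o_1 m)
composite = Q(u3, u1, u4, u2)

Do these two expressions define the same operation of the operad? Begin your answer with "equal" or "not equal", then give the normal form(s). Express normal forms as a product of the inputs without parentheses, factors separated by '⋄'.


not equal: they reduce to u4 ⋄ u1 ⋄ u3 ⋄ u2 and u3 ⋄ u1 ⋄ u4 ⋄ u2


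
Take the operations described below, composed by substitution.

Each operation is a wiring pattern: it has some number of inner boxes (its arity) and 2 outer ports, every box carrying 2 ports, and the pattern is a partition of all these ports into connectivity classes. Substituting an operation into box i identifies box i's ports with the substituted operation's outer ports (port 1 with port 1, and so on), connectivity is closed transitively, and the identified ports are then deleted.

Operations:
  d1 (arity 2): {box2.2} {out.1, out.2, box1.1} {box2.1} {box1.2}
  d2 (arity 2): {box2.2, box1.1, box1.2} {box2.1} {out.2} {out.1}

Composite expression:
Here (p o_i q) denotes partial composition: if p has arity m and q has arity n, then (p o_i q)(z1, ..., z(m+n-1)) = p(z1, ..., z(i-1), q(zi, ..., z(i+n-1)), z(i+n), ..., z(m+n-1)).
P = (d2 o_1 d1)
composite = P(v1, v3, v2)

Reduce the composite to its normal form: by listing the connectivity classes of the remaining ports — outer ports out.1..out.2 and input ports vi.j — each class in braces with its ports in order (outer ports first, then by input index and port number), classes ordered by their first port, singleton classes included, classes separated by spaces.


{out.1} {out.2} {v1.1, v2.2} {v1.2} {v2.1} {v3.1} {v3.2}


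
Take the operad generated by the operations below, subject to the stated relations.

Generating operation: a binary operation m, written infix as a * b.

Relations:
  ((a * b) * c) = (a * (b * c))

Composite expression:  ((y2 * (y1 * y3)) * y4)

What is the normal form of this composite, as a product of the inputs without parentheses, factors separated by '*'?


Key point: m is associative — brackets drop, the y-order remains.
(y1 * y3) collapses to y1 * y3
(y2 * (y1 * y3)) collapses to y2 * y1 * y3
((y2 * (y1 * y3)) * y4) collapses to y2 * y1 * y3 * y4

y2 * y1 * y3 * y4


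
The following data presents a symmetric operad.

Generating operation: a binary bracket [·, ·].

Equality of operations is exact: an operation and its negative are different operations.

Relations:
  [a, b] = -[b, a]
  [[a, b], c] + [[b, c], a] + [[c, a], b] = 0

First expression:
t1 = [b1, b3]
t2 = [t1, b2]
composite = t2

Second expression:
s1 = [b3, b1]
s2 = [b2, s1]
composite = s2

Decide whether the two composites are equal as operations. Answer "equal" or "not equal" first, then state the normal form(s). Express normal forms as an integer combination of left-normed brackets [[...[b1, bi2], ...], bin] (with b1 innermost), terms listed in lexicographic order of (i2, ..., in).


equal: each reduces to [[b1, b3], b2]

The first composite normalizes to [[b1, b3], b2]
The second composite normalizes to [[b1, b3], b2]
Both agree, so they are equal.


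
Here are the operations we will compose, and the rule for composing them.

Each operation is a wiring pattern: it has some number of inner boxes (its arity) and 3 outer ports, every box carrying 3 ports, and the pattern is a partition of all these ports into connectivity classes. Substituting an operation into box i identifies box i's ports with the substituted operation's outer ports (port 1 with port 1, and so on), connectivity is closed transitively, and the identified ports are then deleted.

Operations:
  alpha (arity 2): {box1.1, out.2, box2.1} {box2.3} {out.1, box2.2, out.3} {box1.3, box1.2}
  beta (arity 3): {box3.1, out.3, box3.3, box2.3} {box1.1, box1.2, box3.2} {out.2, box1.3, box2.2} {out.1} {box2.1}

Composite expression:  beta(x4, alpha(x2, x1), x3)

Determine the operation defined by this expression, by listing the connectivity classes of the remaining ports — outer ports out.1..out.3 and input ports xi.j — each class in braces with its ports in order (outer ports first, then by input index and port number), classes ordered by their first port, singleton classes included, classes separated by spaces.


Connectivity passes through glued beta-boundaries; trace each wire chain.
the subtree at alpha composes to {out.1, out.3, x1.2} {out.2, x1.1, x2.1} {x1.3} {x2.2, x2.3} on (x2, x1); out.j = own outer ports
the subtree at beta composes to {out.1} {out.2, x1.1, x2.1, x4.3} {out.3, x1.2, x3.1, x3.3} {x1.3} {x2.2, x2.3} {x3.2, x4.1, x4.2} on (x4, x2, x1, x3); out.j = own outer ports

{out.1} {out.2, x1.1, x2.1, x4.3} {out.3, x1.2, x3.1, x3.3} {x1.3} {x2.2, x2.3} {x3.2, x4.1, x4.2}


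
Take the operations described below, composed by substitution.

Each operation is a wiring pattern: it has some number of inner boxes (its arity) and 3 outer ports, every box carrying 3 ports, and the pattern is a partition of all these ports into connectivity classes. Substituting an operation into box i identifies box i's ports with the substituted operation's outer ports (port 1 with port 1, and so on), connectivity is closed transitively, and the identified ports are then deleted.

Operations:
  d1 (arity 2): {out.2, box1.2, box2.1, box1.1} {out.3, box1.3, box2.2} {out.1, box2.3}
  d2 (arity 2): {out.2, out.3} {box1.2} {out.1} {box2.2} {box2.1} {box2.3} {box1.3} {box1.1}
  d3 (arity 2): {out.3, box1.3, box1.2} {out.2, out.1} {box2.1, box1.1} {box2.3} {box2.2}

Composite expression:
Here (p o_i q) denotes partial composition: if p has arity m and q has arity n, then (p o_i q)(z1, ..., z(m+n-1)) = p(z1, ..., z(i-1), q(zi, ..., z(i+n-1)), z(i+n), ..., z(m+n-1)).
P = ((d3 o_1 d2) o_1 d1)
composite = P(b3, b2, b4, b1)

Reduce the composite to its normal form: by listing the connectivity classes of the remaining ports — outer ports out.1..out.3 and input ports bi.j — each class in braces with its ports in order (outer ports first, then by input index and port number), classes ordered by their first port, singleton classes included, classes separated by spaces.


{out.1, out.2} {out.3} {b1.1} {b1.2} {b1.3} {b2.1, b3.1, b3.2} {b2.2, b3.3} {b2.3} {b4.1} {b4.2} {b4.3}

Connectivity passes through glued d3-boundaries; trace each wire chain.
composing d1 on (b3, b2), with out.j its own outer ports: {out.1, b2.3} {out.2, b2.1, b3.1, b3.2} {out.3, b2.2, b3.3}
composing d2 on (b3, b2, b4), with out.j its own outer ports: {out.1} {out.2, out.3} {b2.1, b3.1, b3.2} {b2.2, b3.3} {b2.3} {b4.1} {b4.2} {b4.3}
composing d3 on (b3, b2, b4, b1), with out.j its own outer ports: {out.1, out.2} {out.3} {b1.1} {b1.2} {b1.3} {b2.1, b3.1, b3.2} {b2.2, b3.3} {b2.3} {b4.1} {b4.2} {b4.3}


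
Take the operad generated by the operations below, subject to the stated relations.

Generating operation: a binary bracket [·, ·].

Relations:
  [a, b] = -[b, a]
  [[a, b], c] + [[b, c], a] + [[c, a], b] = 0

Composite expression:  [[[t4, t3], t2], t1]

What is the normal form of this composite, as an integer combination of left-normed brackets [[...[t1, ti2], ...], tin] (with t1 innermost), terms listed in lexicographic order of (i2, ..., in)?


-[[[t1, t2], t3], t4] + [[[t1, t2], t4], t3] + [[[t1, t3], t4], t2] - [[[t1, t4], t3], t2]


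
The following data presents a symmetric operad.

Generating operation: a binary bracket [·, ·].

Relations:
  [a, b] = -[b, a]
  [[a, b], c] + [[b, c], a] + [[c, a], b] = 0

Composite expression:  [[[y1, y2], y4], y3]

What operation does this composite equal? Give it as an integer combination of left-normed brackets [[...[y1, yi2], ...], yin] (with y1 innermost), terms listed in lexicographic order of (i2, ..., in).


A multilinear Lie element is pinned by y1-initial words (y1 innermost).
Composite bracket: [[[y1, y2], y4], y3]
Each bracket splits as ab - ba, giving 8 signed words (2^3 = 8).
Collect the words opening with y1:
  word y1y2y4y3 has sign +1, contributing +[[[y1, y2], y4], y3]

[[[y1, y2], y4], y3]


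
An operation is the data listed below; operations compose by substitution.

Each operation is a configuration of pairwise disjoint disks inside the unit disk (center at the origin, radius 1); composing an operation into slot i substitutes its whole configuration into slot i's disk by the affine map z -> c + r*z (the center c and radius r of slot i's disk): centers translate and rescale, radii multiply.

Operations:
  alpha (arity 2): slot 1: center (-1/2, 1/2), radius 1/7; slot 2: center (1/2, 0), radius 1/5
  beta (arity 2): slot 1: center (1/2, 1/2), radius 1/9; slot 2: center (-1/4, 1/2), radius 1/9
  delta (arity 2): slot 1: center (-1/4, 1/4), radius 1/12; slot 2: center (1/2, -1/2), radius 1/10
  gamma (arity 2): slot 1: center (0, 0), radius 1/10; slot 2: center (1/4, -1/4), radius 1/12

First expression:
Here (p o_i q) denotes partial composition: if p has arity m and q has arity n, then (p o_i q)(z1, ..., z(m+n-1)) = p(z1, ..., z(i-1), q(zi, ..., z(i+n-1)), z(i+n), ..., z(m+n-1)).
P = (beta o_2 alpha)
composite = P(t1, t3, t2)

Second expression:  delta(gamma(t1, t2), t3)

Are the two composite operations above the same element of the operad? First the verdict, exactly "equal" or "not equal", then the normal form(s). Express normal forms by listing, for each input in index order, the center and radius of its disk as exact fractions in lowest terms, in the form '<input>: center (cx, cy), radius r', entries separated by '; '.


not equal: they reduce to t1: center (1/2, 1/2), radius 1/9; t2: center (-7/36, 1/2), radius 1/45; t3: center (-11/36, 5/9), radius 1/63 and t1: center (-1/4, 1/4), radius 1/120; t2: center (-11/48, 11/48), radius 1/144; t3: center (1/2, -1/2), radius 1/10


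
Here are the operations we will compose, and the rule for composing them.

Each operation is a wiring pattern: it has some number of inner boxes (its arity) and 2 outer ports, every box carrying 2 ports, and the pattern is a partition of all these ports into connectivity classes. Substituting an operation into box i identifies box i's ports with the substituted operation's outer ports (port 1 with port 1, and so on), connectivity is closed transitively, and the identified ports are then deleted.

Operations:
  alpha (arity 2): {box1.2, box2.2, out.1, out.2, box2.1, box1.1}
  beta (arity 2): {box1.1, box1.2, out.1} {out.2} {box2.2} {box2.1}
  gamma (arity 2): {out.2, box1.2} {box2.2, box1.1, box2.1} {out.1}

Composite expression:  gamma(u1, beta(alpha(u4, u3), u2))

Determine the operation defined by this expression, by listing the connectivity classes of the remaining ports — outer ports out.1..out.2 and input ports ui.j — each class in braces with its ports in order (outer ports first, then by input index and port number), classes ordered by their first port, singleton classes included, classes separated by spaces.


{out.1} {out.2, u1.2} {u1.1, u3.1, u3.2, u4.1, u4.2} {u2.1} {u2.2}


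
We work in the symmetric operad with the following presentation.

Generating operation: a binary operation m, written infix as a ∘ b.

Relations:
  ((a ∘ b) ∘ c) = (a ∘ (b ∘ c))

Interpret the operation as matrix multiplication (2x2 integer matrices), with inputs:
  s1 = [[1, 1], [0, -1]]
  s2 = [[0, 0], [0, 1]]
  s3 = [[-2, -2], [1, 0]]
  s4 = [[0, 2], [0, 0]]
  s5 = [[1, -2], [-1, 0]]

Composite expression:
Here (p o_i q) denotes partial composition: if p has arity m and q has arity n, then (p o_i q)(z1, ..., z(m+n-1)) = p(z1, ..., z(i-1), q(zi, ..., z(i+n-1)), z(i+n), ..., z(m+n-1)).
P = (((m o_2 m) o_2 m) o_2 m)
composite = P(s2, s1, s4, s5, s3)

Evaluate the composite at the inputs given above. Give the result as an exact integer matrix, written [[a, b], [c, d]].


(s1 ∘ s4) = [[0, 2], [0, 0]]
((s1 ∘ s4) ∘ s5) = [[-2, 0], [0, 0]]
(((s1 ∘ s4) ∘ s5) ∘ s3) = [[4, 4], [0, 0]]
(s2 ∘ (((s1 ∘ s4) ∘ s5) ∘ s3)) = [[0, 0], [0, 0]]

[[0, 0], [0, 0]]


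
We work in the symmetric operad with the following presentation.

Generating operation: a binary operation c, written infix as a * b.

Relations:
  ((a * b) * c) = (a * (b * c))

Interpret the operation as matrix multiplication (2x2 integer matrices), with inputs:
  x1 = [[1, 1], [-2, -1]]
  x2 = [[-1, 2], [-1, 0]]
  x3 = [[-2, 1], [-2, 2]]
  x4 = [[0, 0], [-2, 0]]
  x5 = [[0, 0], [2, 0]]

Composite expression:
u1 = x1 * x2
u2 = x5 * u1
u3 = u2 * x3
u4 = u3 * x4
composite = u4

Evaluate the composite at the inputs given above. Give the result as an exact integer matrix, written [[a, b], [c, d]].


[[0, 0], [-8, 0]]

(x1 * x2) = [[-2, 2], [3, -4]]
(x5 * (x1 * x2)) = [[0, 0], [-4, 4]]
((x5 * (x1 * x2)) * x3) = [[0, 0], [0, 4]]
(((x5 * (x1 * x2)) * x3) * x4) = [[0, 0], [-8, 0]]


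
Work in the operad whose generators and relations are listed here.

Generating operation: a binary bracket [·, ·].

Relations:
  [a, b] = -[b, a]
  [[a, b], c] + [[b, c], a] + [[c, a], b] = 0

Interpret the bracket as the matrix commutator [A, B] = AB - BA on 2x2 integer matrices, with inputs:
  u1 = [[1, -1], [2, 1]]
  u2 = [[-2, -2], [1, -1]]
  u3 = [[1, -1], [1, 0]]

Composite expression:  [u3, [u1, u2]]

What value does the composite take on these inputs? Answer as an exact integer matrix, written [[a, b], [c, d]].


[u1, u2] = [[3, -1], [-2, -3]]
[u3, [u1, u2]] = [[3, 5], [8, -3]]

[[3, 5], [8, -3]]


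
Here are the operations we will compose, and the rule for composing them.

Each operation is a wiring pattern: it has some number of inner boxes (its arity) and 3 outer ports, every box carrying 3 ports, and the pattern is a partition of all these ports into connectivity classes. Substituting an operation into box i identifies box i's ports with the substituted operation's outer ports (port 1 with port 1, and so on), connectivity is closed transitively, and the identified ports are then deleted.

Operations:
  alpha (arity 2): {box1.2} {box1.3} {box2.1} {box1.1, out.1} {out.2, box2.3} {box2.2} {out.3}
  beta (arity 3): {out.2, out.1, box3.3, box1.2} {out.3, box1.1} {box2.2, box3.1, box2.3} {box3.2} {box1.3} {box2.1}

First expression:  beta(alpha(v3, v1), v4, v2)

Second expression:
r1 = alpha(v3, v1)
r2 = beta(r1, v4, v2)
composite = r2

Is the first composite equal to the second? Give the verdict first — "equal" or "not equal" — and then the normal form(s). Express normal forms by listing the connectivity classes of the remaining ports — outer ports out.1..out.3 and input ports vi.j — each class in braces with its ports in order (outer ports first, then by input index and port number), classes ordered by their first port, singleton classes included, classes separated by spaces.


equal; both compose to {out.1, out.2, v1.3, v2.3} {out.3, v3.1} {v1.1} {v1.2} {v2.1, v4.2, v4.3} {v2.2} {v3.2} {v3.3} {v4.1}

The first expression reduces to {out.1, out.2, v1.3, v2.3} {out.3, v3.1} {v1.1} {v1.2} {v2.1, v4.2, v4.3} {v2.2} {v3.2} {v3.3} {v4.1}
The second expression reduces to {out.1, out.2, v1.3, v2.3} {out.3, v3.1} {v1.1} {v1.2} {v2.1, v4.2, v4.3} {v2.2} {v3.2} {v3.3} {v4.1}
Same normal form: equal.
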